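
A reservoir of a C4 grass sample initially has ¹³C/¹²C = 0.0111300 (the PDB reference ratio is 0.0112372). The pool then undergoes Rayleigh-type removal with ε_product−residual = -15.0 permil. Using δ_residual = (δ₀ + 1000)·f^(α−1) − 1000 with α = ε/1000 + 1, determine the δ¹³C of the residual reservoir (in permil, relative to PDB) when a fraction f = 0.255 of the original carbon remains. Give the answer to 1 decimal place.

δ₀ = (0.0111300/0.0112372 − 1)×1000 = (0.990460 − 1)×1000 = -9.540 permil
α − 1 = ε/1000 = -0.0150
f^(α−1) = 0.255^(-0.0150) = 1.020709
δ_res = (-9.540 + 1000) × 1.020709 − 1000 = 1010.972 − 1000 = 10.97 permil

11.0 permil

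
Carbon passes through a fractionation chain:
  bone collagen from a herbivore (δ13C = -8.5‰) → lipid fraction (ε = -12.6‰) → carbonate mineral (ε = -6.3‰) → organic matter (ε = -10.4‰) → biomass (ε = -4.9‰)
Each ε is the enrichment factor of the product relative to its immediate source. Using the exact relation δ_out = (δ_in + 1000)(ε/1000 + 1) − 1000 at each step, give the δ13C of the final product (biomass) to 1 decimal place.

step 1: δ = (-8.50 + 1000)·(-12.6/1000 + 1) − 1000 = -20.99‰
step 2: δ = (-20.99 + 1000)·(-6.3/1000 + 1) − 1000 = -27.16‰
step 3: δ = (-27.16 + 1000)·(-10.4/1000 + 1) − 1000 = -37.28‰
step 4: δ = (-37.28 + 1000)·(-4.9/1000 + 1) − 1000 = -42.00‰

-42.0‰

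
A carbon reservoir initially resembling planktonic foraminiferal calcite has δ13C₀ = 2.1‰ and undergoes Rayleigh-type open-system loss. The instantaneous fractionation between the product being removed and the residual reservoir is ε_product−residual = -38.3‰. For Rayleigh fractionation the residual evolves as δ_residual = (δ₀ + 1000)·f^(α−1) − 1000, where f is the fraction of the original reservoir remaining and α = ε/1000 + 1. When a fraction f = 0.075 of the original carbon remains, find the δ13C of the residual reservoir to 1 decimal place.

Rayleigh residual: δ_res = (δ₀ + 1000)·f^(α−1) − 1000
α = ε/1000 + 1 = 0.96170, so α − 1 = -0.03830
f^(α−1) = 0.075^(-0.03830) = 1.104295
δ_res = (2.1 + 1000) × 1.104295 − 1000 = 1106.614 − 1000 = 106.61‰

106.6‰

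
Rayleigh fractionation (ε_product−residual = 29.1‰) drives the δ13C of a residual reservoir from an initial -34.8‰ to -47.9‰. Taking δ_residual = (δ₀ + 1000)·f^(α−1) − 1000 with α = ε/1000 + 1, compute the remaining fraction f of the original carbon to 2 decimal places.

α − 1 = ε/1000 = 0.0291
(δ_res + 1000)/(δ₀ + 1000) = (-47.9 + 1000)/(-34.8 + 1000) = 952.1/965.2 = 0.986428
f = 0.986428^(1/0.0291) = exp(ln(0.986428)/0.0291) = exp(-0.01367/0.0291)
f = exp(-0.4696) = 0.6253

0.63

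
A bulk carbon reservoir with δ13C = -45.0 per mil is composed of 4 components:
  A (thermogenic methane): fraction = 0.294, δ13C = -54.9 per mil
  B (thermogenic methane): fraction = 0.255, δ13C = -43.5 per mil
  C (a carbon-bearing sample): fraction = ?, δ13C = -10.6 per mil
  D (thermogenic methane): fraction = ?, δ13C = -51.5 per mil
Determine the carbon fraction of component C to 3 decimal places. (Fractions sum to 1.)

0.133

Let f_C and f_D be the unknown fractions; fractions sum to 1 so f_C + f_D = 0.451.
Mass balance: Σ fᵢ·δᵢ = δ_bulk ⇒ f_C·(-10.6) + f_D·(-51.5) = -45.0 − (-27.233) = -17.767
Substitute f_D = 0.451 − f_C:
f_C·(-10.6 − -51.5) = -17.767 − 0.451×(-51.5) = 5.460
f_C = 5.460 / 40.9 = 0.1335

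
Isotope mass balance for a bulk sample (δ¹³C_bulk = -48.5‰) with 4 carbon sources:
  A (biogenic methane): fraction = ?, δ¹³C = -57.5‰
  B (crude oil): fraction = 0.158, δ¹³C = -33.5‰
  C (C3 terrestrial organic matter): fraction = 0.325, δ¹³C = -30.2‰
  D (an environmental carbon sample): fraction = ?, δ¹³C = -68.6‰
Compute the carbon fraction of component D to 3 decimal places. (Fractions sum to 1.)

Let f_D and f_A be the unknown fractions; fractions sum to 1 so f_D + f_A = 0.517.
Mass balance: Σ fᵢ·δᵢ = δ_bulk ⇒ f_D·(-68.6) + f_A·(-57.5) = -48.5 − (-15.108) = -33.392
Substitute f_A = 0.517 − f_D:
f_D·(-68.6 − -57.5) = -33.392 − 0.517×(-57.5) = -3.664
f_D = -3.664 / -11.1 = 0.3301

0.330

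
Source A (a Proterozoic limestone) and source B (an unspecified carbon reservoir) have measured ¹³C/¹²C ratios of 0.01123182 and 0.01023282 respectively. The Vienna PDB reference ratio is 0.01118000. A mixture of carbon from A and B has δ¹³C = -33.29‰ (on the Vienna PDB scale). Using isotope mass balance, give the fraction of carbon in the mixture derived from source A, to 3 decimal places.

0.576

δ_A = (0.01123182/0.01118000 − 1)×1000 = (1.004635 − 1)×1000 = 4.635‰
δ_B = (0.01023282/0.01118000 − 1)×1000 = (0.915279 − 1)×1000 = -84.721‰
f_A = (δ_mix − δ_B)/(δ_A − δ_B) = (-33.29 − (-84.721))/(4.635 − (-84.721))
f_A = 51.431 / 89.356 = 0.5756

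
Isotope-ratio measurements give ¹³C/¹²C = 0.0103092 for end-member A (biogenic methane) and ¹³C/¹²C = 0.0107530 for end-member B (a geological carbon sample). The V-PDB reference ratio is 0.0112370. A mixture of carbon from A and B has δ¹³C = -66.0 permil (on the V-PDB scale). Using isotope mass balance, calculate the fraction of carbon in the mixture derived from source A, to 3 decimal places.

δ_A = (0.0103092/0.0112370 − 1)×1000 = (0.917433 − 1)×1000 = -82.567 permil
δ_B = (0.0107530/0.0112370 − 1)×1000 = (0.956928 − 1)×1000 = -43.072 permil
f_A = (δ_mix − δ_B)/(δ_A − δ_B) = (-66.0 − (-43.072))/(-82.567 − (-43.072))
f_A = -22.928 / -39.495 = 0.5805

0.581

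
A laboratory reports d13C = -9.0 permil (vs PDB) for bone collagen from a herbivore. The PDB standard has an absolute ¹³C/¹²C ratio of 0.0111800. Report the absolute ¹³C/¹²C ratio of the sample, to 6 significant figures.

R_sample = R_standard × (d13C/1000 + 1)
R_sample = 0.0111800 × (-9.0/1000 + 1) = 0.0111800 × 0.991000
R_sample = 0.0110794

0.0110794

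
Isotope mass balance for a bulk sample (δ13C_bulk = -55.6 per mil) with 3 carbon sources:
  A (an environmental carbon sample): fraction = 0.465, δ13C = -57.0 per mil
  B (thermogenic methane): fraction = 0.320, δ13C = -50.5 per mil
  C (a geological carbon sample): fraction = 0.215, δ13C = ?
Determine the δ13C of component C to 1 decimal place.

-60.2 per mil

Isotope mass balance: δ_bulk = Σ fᵢ·δᵢ.
-55.6 = 0.465×(-57.0) + 0.320×(-50.5) + 0.215×δ_C
0.215·δ_C = -55.6 − (-42.665) = -12.935
δ_C = -12.935 / 0.215 = -60.16 per mil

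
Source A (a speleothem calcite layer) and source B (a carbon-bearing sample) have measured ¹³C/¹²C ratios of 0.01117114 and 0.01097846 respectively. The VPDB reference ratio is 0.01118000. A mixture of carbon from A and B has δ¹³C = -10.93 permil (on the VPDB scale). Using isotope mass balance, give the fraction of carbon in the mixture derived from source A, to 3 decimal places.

δ_A = (0.01117114/0.01118000 − 1)×1000 = (0.999208 − 1)×1000 = -0.792 permil
δ_B = (0.01097846/0.01118000 − 1)×1000 = (0.981973 − 1)×1000 = -18.027 permil
f_A = (δ_mix − δ_B)/(δ_A − δ_B) = (-10.93 − (-18.027))/(-0.792 − (-18.027))
f_A = 7.097 / 17.234 = 0.4118

0.412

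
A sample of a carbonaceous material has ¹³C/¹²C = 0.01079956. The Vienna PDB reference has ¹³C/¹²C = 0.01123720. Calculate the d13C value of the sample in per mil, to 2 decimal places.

-38.95 per mil

d13C = (R_sample / R_standard − 1) × 1000
R_sample / R_standard = 0.01079956 / 0.01123720 = 0.961054
d13C = (0.961054 − 1) × 1000 = -38.946 per mil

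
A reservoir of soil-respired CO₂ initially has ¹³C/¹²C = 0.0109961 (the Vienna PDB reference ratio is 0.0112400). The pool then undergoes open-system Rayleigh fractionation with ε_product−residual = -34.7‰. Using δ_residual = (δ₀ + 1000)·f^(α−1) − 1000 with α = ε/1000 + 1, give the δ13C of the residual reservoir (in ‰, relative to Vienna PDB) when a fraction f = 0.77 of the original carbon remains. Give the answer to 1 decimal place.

-12.8‰

δ₀ = (0.0109961/0.0112400 − 1)×1000 = (0.978301 − 1)×1000 = -21.699‰
α − 1 = ε/1000 = -0.0347
f^(α−1) = 0.77^(-0.0347) = 1.009111
δ_res = (-21.699 + 1000) × 1.009111 − 1000 = 987.214 − 1000 = -12.79‰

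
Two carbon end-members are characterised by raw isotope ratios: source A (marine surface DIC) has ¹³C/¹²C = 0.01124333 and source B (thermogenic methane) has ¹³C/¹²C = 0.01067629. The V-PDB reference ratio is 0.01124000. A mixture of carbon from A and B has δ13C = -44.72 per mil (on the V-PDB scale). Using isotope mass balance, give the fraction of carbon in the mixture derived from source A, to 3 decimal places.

0.108

δ_A = (0.01124333/0.01124000 − 1)×1000 = (1.000296 − 1)×1000 = 0.296 per mil
δ_B = (0.01067629/0.01124000 − 1)×1000 = (0.949848 − 1)×1000 = -50.152 per mil
f_A = (δ_mix − δ_B)/(δ_A − δ_B) = (-44.72 − (-50.152))/(0.296 − (-50.152))
f_A = 5.432 / 50.448 = 0.1077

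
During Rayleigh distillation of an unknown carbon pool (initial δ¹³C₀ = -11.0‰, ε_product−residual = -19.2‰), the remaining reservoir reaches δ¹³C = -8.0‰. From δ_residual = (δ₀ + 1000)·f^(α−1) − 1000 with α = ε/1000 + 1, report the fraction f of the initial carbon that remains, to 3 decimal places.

0.854

α − 1 = ε/1000 = -0.0192
(δ_res + 1000)/(δ₀ + 1000) = (-8.0 + 1000)/(-11.0 + 1000) = 992.0/989.0 = 1.003033
f = 1.003033^(1/-0.0192) = exp(ln(1.003033)/-0.0192) = exp(0.00303/-0.0192)
f = exp(-0.1577) = 0.8541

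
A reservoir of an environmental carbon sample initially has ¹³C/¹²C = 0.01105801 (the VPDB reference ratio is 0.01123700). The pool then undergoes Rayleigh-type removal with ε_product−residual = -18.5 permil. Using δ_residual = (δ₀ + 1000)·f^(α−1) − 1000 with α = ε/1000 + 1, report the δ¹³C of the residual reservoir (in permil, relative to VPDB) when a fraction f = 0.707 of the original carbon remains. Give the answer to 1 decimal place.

δ₀ = (0.01105801/0.01123700 − 1)×1000 = (0.984071 − 1)×1000 = -15.929 permil
α − 1 = ε/1000 = -0.0185
f^(α−1) = 0.707^(-0.0185) = 1.006435
δ_res = (-15.929 + 1000) × 1.006435 − 1000 = 990.404 − 1000 = -9.60 permil

-9.6 permil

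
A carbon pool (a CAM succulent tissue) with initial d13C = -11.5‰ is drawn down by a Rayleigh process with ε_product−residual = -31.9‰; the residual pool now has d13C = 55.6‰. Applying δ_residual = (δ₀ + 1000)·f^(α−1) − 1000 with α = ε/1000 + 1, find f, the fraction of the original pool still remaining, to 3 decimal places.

α − 1 = ε/1000 = -0.0319
(δ_res + 1000)/(δ₀ + 1000) = (55.6 + 1000)/(-11.5 + 1000) = 1055.6/988.5 = 1.067881
f = 1.067881^(1/-0.0319) = exp(ln(1.067881)/-0.0319) = exp(0.06568/-0.0319)
f = exp(-2.0588) = 0.1276

0.128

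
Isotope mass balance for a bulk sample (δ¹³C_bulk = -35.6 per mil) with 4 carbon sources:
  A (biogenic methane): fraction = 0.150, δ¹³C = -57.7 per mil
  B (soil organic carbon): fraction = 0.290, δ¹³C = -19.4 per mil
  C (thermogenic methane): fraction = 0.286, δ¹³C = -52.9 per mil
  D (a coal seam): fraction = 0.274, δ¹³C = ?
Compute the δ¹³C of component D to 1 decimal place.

Isotope mass balance: δ_bulk = Σ fᵢ·δᵢ.
-35.6 = 0.150×(-57.7) + 0.290×(-19.4) + 0.286×(-52.9) + 0.274×δ_D
0.274·δ_D = -35.6 − (-29.410) = -6.190
δ_D = -6.190 / 0.274 = -22.59 per mil

-22.6 per mil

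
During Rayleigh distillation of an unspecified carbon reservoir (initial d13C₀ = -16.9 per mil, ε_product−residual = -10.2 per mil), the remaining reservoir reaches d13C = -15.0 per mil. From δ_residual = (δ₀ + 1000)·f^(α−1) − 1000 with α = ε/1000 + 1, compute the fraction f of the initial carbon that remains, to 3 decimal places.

α − 1 = ε/1000 = -0.0102
(δ_res + 1000)/(δ₀ + 1000) = (-15.0 + 1000)/(-16.9 + 1000) = 985.0/983.1 = 1.001933
f = 1.001933^(1/-0.0102) = exp(ln(1.001933)/-0.0102) = exp(0.00193/-0.0102)
f = exp(-0.1893) = 0.8275

0.828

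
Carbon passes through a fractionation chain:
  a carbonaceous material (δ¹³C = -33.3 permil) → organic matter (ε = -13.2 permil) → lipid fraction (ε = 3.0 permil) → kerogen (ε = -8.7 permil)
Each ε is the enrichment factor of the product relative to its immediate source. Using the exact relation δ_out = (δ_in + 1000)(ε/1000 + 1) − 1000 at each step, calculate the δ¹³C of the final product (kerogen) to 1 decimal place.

-51.5 permil

step 1: δ = (-33.30 + 1000)·(-13.2/1000 + 1) − 1000 = -46.06 permil
step 2: δ = (-46.06 + 1000)·(3.0/1000 + 1) − 1000 = -43.20 permil
step 3: δ = (-43.20 + 1000)·(-8.7/1000 + 1) − 1000 = -51.52 permil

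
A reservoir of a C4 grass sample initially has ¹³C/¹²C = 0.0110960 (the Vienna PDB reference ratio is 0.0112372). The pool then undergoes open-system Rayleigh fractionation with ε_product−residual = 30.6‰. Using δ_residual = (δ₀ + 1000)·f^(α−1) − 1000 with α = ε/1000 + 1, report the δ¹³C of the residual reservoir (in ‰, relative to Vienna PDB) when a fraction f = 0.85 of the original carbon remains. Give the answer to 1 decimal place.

-17.5‰

δ₀ = (0.0110960/0.0112372 − 1)×1000 = (0.987435 − 1)×1000 = -12.565‰
α − 1 = ε/1000 = 0.0306
f^(α−1) = 0.85^(0.0306) = 0.995039
δ_res = (-12.565 + 1000) × 0.995039 − 1000 = 982.536 − 1000 = -17.46‰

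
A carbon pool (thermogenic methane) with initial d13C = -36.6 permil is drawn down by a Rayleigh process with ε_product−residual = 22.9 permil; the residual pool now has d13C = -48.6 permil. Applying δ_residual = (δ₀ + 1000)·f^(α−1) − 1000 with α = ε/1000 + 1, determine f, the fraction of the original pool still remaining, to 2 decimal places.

0.58

α − 1 = ε/1000 = 0.0229
(δ_res + 1000)/(δ₀ + 1000) = (-48.6 + 1000)/(-36.6 + 1000) = 951.4/963.4 = 0.987544
f = 0.987544^(1/0.0229) = exp(ln(0.987544)/0.0229) = exp(-0.01253/0.0229)
f = exp(-0.5473) = 0.5785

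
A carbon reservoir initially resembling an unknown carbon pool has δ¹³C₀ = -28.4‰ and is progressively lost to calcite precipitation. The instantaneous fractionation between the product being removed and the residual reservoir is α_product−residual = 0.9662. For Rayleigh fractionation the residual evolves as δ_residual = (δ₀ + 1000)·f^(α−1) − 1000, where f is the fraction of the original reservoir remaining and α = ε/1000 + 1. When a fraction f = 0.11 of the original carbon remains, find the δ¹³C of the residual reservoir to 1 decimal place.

Rayleigh residual: δ_res = (δ₀ + 1000)·f^(α−1) − 1000
α − 1 = -0.03380
f^(α−1) = 0.11^(-0.03380) = 1.077459
δ_res = (-28.4 + 1000) × 1.077459 − 1000 = 1046.860 − 1000 = 46.86‰

46.9‰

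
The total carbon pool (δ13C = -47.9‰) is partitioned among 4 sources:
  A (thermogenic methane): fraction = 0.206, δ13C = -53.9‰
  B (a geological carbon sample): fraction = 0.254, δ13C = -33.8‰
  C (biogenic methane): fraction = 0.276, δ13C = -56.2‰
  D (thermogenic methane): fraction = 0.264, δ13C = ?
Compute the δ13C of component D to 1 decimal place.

-48.1‰

Isotope mass balance: δ_bulk = Σ fᵢ·δᵢ.
-47.9 = 0.206×(-53.9) + 0.254×(-33.8) + 0.276×(-56.2) + 0.264×δ_D
0.264·δ_D = -47.9 − (-35.200) = -12.700
δ_D = -12.700 / 0.264 = -48.11‰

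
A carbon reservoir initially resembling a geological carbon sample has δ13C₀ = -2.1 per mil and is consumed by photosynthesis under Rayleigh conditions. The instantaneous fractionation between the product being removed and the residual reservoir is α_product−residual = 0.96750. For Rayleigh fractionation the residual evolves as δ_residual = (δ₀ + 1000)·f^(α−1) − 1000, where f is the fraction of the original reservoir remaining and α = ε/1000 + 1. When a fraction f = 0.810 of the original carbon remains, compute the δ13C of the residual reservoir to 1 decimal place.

4.8 per mil

Rayleigh residual: δ_res = (δ₀ + 1000)·f^(α−1) − 1000
α − 1 = -0.03250
f^(α−1) = 0.810^(-0.03250) = 1.006872
δ_res = (-2.1 + 1000) × 1.006872 − 1000 = 1004.758 − 1000 = 4.76 per mil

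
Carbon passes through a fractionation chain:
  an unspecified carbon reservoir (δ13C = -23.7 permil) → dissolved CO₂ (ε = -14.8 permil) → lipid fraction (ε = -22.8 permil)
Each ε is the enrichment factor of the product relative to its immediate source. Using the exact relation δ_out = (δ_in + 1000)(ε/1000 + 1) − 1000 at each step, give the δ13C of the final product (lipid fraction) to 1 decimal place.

-60.1 permil

step 1: δ = (-23.70 + 1000)·(-14.8/1000 + 1) − 1000 = -38.15 permil
step 2: δ = (-38.15 + 1000)·(-22.8/1000 + 1) − 1000 = -60.08 permil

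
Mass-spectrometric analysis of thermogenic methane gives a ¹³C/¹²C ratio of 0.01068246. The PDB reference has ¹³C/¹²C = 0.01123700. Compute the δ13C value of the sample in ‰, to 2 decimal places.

δ13C = (R_sample / R_standard − 1) × 1000
R_sample / R_standard = 0.01068246 / 0.01123700 = 0.950651
δ13C = (0.950651 − 1) × 1000 = -49.349‰

-49.35‰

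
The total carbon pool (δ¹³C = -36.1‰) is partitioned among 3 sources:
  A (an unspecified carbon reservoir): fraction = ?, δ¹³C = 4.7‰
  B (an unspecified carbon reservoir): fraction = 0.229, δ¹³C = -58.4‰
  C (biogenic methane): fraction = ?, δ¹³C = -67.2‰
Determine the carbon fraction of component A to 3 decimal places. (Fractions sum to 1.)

0.405

Let f_A and f_C be the unknown fractions; fractions sum to 1 so f_A + f_C = 0.771.
Mass balance: Σ fᵢ·δᵢ = δ_bulk ⇒ f_A·(4.7) + f_C·(-67.2) = -36.1 − (-13.374) = -22.726
Substitute f_C = 0.771 − f_A:
f_A·(4.7 − -67.2) = -22.726 − 0.771×(-67.2) = 29.085
f_A = 29.085 / 71.9 = 0.4045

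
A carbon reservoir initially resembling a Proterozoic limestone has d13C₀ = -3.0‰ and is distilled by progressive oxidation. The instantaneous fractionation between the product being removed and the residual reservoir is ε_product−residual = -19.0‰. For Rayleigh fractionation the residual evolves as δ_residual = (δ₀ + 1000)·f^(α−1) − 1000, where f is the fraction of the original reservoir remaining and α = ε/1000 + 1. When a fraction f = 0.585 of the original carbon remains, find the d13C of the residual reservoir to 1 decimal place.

7.2‰

Rayleigh residual: δ_res = (δ₀ + 1000)·f^(α−1) − 1000
α = ε/1000 + 1 = 0.98100, so α − 1 = -0.01900
f^(α−1) = 0.585^(-0.01900) = 1.010239
δ_res = (-3.0 + 1000) × 1.010239 − 1000 = 1007.208 − 1000 = 7.21‰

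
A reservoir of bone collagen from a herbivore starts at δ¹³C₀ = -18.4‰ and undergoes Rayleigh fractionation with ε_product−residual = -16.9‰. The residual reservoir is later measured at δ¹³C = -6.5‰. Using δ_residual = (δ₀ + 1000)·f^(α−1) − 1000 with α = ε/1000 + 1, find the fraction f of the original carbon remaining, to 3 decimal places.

α − 1 = ε/1000 = -0.0169
(δ_res + 1000)/(δ₀ + 1000) = (-6.5 + 1000)/(-18.4 + 1000) = 993.5/981.6 = 1.012123
f = 1.012123^(1/-0.0169) = exp(ln(1.012123)/-0.0169) = exp(0.01205/-0.0169)
f = exp(-0.7130) = 0.4902

0.490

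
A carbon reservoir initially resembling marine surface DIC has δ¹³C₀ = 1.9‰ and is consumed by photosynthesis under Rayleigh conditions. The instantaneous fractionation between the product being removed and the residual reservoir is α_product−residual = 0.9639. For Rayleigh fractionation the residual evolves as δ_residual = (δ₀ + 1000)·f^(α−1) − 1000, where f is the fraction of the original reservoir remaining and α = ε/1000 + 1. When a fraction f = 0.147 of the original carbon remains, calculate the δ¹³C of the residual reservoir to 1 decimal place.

Rayleigh residual: δ_res = (δ₀ + 1000)·f^(α−1) − 1000
α − 1 = -0.03610
f^(α−1) = 0.147^(-0.03610) = 1.071667
δ_res = (1.9 + 1000) × 1.071667 − 1000 = 1073.703 − 1000 = 73.70‰

73.7‰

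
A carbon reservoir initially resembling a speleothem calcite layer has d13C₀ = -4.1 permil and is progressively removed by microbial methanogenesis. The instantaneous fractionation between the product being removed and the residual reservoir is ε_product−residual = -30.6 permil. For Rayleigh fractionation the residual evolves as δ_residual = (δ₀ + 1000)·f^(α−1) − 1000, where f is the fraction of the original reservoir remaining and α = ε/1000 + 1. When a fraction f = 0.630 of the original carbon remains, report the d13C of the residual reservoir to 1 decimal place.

Rayleigh residual: δ_res = (δ₀ + 1000)·f^(α−1) − 1000
α = ε/1000 + 1 = 0.96940, so α − 1 = -0.03060
f^(α−1) = 0.630^(-0.03060) = 1.014239
δ_res = (-4.1 + 1000) × 1.014239 − 1000 = 1010.080 − 1000 = 10.08 permil

10.1 permil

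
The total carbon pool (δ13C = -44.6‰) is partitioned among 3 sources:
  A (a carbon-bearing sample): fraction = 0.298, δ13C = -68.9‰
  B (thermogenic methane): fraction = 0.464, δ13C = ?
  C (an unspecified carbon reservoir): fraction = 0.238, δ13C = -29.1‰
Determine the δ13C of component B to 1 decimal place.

-36.9‰

Isotope mass balance: δ_bulk = Σ fᵢ·δᵢ.
-44.6 = 0.298×(-68.9) + 0.464×δ_B + 0.238×(-29.1)
0.464·δ_B = -44.6 − (-27.458) = -17.142
δ_B = -17.142 / 0.464 = -36.94‰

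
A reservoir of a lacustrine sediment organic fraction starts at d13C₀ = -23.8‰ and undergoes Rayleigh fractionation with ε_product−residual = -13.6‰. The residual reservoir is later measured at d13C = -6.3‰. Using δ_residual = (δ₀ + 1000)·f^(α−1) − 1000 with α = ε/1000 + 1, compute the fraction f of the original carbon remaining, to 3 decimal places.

α − 1 = ε/1000 = -0.0136
(δ_res + 1000)/(δ₀ + 1000) = (-6.3 + 1000)/(-23.8 + 1000) = 993.7/976.2 = 1.017927
f = 1.017927^(1/-0.0136) = exp(ln(1.017927)/-0.0136) = exp(0.01777/-0.0136)
f = exp(-1.3065) = 0.2708

0.271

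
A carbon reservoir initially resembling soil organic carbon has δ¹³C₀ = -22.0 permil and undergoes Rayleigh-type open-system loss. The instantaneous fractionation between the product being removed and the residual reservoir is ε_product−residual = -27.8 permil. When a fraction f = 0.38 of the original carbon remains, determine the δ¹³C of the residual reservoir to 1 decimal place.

Rayleigh residual: δ_res = (δ₀ + 1000)·f^(α−1) − 1000
α = ε/1000 + 1 = 0.97220, so α − 1 = -0.02780
f^(α−1) = 0.38^(-0.02780) = 1.027264
δ_res = (-22.0 + 1000) × 1.027264 − 1000 = 1004.664 − 1000 = 4.66 permil

4.7 permil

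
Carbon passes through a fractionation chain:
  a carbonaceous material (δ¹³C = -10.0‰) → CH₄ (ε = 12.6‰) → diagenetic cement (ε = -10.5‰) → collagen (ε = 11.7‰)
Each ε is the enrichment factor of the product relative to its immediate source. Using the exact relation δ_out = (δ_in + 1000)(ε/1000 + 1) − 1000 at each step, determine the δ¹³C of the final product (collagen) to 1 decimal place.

step 1: δ = (-10.00 + 1000)·(12.6/1000 + 1) − 1000 = 2.47‰
step 2: δ = (2.47 + 1000)·(-10.5/1000 + 1) − 1000 = -8.05‰
step 3: δ = (-8.05 + 1000)·(11.7/1000 + 1) − 1000 = 3.55‰

3.6‰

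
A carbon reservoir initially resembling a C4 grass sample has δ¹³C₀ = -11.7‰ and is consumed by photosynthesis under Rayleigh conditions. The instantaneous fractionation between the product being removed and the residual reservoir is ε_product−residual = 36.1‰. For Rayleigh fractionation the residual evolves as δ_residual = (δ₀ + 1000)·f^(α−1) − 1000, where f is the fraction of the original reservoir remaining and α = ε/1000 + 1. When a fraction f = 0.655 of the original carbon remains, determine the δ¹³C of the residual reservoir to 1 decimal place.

Rayleigh residual: δ_res = (δ₀ + 1000)·f^(α−1) − 1000
α = ε/1000 + 1 = 1.03610, so α − 1 = 0.03610
f^(α−1) = 0.655^(0.03610) = 0.984841
δ_res = (-11.7 + 1000) × 0.984841 − 1000 = 973.319 − 1000 = -26.68‰

-26.7‰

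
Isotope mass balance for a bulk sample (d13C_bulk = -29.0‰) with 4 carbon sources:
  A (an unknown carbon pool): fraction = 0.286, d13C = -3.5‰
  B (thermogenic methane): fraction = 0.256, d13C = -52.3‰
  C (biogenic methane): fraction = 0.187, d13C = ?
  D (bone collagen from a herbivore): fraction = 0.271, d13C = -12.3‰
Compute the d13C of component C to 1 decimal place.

Isotope mass balance: δ_bulk = Σ fᵢ·δᵢ.
-29.0 = 0.286×(-3.5) + 0.256×(-52.3) + 0.187×δ_C + 0.271×(-12.3)
0.187·δ_C = -29.0 − (-17.723) = -11.277
δ_C = -11.277 / 0.187 = -60.30‰

-60.3‰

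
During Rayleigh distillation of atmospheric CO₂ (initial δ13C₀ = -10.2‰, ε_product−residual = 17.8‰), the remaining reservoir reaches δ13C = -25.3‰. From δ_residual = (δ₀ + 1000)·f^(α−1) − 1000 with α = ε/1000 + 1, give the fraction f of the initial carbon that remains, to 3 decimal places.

α − 1 = ε/1000 = 0.0178
(δ_res + 1000)/(δ₀ + 1000) = (-25.3 + 1000)/(-10.2 + 1000) = 974.7/989.8 = 0.984744
f = 0.984744^(1/0.0178) = exp(ln(0.984744)/0.0178) = exp(-0.01537/0.0178)
f = exp(-0.8637) = 0.4216

0.422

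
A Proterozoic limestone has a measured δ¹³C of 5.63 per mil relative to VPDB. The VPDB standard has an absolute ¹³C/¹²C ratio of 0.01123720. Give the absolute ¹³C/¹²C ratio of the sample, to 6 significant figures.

R_sample = R_standard × (δ¹³C/1000 + 1)
R_sample = 0.01123720 × (5.63/1000 + 1) = 0.01123720 × 1.005630
R_sample = 0.0113005

0.0113005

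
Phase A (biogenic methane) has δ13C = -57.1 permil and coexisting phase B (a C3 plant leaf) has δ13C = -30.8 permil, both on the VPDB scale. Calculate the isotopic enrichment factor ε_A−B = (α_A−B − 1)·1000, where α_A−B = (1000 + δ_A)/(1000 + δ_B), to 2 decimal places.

α_A−B = (1000 + -57.1) / (1000 + -30.8) = 942.9 / 969.2 = 0.972864
ε_A−B = (0.972864 − 1) × 1000 = -27.136 permil
(The approximation ε ≈ δ_A − δ_B would give -26.3 permil.)

-27.14 permil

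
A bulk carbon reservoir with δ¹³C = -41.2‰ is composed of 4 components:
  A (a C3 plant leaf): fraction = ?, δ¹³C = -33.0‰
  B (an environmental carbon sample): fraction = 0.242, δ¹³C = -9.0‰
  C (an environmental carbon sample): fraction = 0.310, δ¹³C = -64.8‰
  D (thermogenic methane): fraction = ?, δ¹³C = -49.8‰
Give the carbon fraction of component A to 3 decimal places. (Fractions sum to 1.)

Let f_A and f_D be the unknown fractions; fractions sum to 1 so f_A + f_D = 0.448.
Mass balance: Σ fᵢ·δᵢ = δ_bulk ⇒ f_A·(-33.0) + f_D·(-49.8) = -41.2 − (-22.266) = -18.934
Substitute f_D = 0.448 − f_A:
f_A·(-33.0 − -49.8) = -18.934 − 0.448×(-49.8) = 3.376
f_A = 3.376 / 16.8 = 0.2010

0.201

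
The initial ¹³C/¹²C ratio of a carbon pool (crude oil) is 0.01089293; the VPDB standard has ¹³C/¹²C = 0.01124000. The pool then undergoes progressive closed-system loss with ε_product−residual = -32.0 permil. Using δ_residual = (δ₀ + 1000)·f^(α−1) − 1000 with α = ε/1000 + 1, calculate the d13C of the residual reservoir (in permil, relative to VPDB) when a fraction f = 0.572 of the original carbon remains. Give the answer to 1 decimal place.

δ₀ = (0.01089293/0.01124000 − 1)×1000 = (0.969122 − 1)×1000 = -30.878 permil
α − 1 = ε/1000 = -0.0320
f^(α−1) = 0.572^(-0.0320) = 1.018036
δ_res = (-30.878 + 1000) × 1.018036 − 1000 = 986.601 − 1000 = -13.40 permil

-13.4 permil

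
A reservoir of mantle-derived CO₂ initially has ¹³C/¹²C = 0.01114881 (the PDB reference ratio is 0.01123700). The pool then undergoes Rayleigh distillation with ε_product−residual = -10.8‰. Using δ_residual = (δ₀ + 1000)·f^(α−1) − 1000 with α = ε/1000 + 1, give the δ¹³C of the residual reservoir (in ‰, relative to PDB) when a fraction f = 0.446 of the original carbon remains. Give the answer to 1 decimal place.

0.8‰

δ₀ = (0.01114881/0.01123700 − 1)×1000 = (0.992152 − 1)×1000 = -7.848‰
α − 1 = ε/1000 = -0.0108
f^(α−1) = 0.446^(-0.0108) = 1.008758
δ_res = (-7.848 + 1000) × 1.008758 − 1000 = 1000.842 − 1000 = 0.84‰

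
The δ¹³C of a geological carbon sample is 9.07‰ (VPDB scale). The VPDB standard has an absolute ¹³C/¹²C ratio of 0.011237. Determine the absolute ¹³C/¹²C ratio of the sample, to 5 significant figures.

0.011339

R_sample = R_standard × (δ¹³C/1000 + 1)
R_sample = 0.011237 × (9.07/1000 + 1) = 0.011237 × 1.009070
R_sample = 0.0113389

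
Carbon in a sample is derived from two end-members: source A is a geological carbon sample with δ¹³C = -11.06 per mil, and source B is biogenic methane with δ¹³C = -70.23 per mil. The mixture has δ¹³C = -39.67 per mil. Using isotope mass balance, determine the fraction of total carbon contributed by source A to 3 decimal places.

0.516

δ_mix = f_A·δ_A + (1 − f_A)·δ_B  ⇒  f_A = (δ_mix − δ_B)/(δ_A − δ_B)
f_A = (-39.67 − (-70.23)) / (-11.06 − (-70.23))
f_A = 30.56 / 59.17 = 0.5165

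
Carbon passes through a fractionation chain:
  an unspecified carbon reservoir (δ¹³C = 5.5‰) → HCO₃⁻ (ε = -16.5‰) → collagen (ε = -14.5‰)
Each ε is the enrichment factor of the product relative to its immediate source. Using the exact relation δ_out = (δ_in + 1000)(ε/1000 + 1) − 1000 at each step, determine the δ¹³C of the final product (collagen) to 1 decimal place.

step 1: δ = (5.50 + 1000)·(-16.5/1000 + 1) − 1000 = -11.09‰
step 2: δ = (-11.09 + 1000)·(-14.5/1000 + 1) − 1000 = -25.43‰

-25.4‰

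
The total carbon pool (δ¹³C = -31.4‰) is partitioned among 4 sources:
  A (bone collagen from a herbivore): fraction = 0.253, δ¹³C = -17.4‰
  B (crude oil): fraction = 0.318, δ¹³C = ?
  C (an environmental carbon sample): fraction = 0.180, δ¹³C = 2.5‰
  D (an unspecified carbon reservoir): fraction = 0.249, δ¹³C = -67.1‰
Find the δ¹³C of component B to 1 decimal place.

-33.8‰

Isotope mass balance: δ_bulk = Σ fᵢ·δᵢ.
-31.4 = 0.253×(-17.4) + 0.318×δ_B + 0.180×(2.5) + 0.249×(-67.1)
0.318·δ_B = -31.4 − (-20.660) = -10.740
δ_B = -10.740 / 0.318 = -33.77‰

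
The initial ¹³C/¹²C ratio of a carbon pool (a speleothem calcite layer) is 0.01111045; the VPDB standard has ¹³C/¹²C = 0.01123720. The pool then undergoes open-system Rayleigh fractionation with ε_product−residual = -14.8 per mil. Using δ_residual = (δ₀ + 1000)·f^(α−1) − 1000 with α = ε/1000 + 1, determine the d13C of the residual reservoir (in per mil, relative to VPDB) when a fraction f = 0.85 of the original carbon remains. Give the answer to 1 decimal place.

-8.9 per mil

δ₀ = (0.01111045/0.01123720 − 1)×1000 = (0.988720 − 1)×1000 = -11.280 per mil
α − 1 = ε/1000 = -0.0148
f^(α−1) = 0.85^(-0.0148) = 1.002408
δ_res = (-11.280 + 1000) × 1.002408 − 1000 = 991.102 − 1000 = -8.90 per mil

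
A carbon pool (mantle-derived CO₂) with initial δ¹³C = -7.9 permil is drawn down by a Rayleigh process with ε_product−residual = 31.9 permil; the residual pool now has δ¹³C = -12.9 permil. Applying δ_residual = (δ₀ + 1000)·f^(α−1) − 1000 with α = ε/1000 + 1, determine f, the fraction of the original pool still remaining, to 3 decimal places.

0.854

α − 1 = ε/1000 = 0.0319
(δ_res + 1000)/(δ₀ + 1000) = (-12.9 + 1000)/(-7.9 + 1000) = 987.1/992.1 = 0.994960
f = 0.994960^(1/0.0319) = exp(ln(0.994960)/0.0319) = exp(-0.00505/0.0319)
f = exp(-0.1584) = 0.8535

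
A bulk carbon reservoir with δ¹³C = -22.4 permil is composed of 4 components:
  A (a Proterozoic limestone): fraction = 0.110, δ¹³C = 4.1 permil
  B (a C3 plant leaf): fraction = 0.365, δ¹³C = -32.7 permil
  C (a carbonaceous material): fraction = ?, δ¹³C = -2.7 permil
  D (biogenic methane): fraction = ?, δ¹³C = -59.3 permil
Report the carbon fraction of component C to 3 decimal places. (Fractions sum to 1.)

0.357

Let f_C and f_D be the unknown fractions; fractions sum to 1 so f_C + f_D = 0.525.
Mass balance: Σ fᵢ·δᵢ = δ_bulk ⇒ f_C·(-2.7) + f_D·(-59.3) = -22.4 − (-11.485) = -10.915
Substitute f_D = 0.525 − f_C:
f_C·(-2.7 − -59.3) = -10.915 − 0.525×(-59.3) = 20.217
f_C = 20.217 / 56.6 = 0.3572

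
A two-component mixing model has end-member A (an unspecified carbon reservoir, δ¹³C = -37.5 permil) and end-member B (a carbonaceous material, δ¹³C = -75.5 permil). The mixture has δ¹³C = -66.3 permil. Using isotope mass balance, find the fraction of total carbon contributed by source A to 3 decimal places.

δ_mix = f_A·δ_A + (1 − f_A)·δ_B  ⇒  f_A = (δ_mix − δ_B)/(δ_A − δ_B)
f_A = (-66.3 − (-75.5)) / (-37.5 − (-75.5))
f_A = 9.2 / 38.0 = 0.2421

0.242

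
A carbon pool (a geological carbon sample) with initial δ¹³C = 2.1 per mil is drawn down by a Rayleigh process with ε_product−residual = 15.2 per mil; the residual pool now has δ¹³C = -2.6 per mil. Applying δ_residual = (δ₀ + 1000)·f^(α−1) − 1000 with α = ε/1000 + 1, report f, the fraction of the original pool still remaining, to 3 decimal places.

α − 1 = ε/1000 = 0.0152
(δ_res + 1000)/(δ₀ + 1000) = (-2.6 + 1000)/(2.1 + 1000) = 997.4/1002.1 = 0.995310
f = 0.995310^(1/0.0152) = exp(ln(0.995310)/0.0152) = exp(-0.00470/0.0152)
f = exp(-0.3093) = 0.7340

0.734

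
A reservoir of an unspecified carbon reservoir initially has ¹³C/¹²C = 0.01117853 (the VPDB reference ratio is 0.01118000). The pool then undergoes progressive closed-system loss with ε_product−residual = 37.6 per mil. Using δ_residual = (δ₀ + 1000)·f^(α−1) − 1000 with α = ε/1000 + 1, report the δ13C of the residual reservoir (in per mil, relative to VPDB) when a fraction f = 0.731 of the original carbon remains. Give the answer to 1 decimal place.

δ₀ = (0.01117853/0.01118000 − 1)×1000 = (0.999869 − 1)×1000 = -0.131 per mil
α − 1 = ε/1000 = 0.0376
f^(α−1) = 0.731^(0.0376) = 0.988287
δ_res = (-0.131 + 1000) × 0.988287 − 1000 = 988.158 − 1000 = -11.84 per mil

-11.8 per mil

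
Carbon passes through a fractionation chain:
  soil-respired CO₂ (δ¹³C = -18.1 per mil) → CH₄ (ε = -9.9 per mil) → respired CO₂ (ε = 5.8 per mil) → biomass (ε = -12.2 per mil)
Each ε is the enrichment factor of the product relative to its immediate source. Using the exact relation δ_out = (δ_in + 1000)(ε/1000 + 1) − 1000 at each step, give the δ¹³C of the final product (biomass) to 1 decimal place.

-34.1 per mil

step 1: δ = (-18.10 + 1000)·(-9.9/1000 + 1) − 1000 = -27.82 per mil
step 2: δ = (-27.82 + 1000)·(5.8/1000 + 1) − 1000 = -22.18 per mil
step 3: δ = (-22.18 + 1000)·(-12.2/1000 + 1) − 1000 = -34.11 per mil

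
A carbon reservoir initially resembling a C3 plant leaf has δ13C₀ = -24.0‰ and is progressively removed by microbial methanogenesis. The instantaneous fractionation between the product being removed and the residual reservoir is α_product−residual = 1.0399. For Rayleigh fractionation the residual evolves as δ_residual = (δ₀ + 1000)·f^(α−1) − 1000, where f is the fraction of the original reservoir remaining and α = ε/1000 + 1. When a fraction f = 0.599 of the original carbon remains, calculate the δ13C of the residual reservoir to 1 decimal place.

Rayleigh residual: δ_res = (δ₀ + 1000)·f^(α−1) − 1000
α − 1 = 0.03990
f^(α−1) = 0.599^(0.03990) = 0.979759
δ_res = (-24.0 + 1000) × 0.979759 − 1000 = 956.245 − 1000 = -43.76‰

-43.8‰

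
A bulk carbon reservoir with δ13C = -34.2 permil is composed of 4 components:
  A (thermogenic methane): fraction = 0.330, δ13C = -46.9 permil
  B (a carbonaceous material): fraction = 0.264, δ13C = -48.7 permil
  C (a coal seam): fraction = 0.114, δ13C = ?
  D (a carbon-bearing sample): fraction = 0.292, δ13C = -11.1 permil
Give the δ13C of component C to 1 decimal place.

Isotope mass balance: δ_bulk = Σ fᵢ·δᵢ.
-34.2 = 0.330×(-46.9) + 0.264×(-48.7) + 0.114×δ_C + 0.292×(-11.1)
0.114·δ_C = -34.2 − (-31.575) = -2.625
δ_C = -2.625 / 0.114 = -23.03 permil

-23.0 permil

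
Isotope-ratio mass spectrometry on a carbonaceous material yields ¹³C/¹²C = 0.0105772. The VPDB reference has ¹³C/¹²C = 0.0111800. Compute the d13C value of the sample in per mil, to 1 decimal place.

d13C = (R_sample / R_standard − 1) × 1000
R_sample / R_standard = 0.0105772 / 0.0111800 = 0.946082
d13C = (0.946082 − 1) × 1000 = -53.92 per mil

-53.9 per mil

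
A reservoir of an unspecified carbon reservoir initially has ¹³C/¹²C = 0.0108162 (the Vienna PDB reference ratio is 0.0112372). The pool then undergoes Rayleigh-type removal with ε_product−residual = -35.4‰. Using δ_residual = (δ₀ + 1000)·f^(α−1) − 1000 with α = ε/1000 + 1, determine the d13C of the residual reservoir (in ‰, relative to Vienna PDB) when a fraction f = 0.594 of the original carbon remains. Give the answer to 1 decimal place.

-19.6‰

δ₀ = (0.0108162/0.0112372 − 1)×1000 = (0.962535 − 1)×1000 = -37.465‰
α − 1 = ε/1000 = -0.0354
f^(α−1) = 0.594^(-0.0354) = 1.018610
δ_res = (-37.465 + 1000) × 1.018610 − 1000 = 980.448 − 1000 = -19.55‰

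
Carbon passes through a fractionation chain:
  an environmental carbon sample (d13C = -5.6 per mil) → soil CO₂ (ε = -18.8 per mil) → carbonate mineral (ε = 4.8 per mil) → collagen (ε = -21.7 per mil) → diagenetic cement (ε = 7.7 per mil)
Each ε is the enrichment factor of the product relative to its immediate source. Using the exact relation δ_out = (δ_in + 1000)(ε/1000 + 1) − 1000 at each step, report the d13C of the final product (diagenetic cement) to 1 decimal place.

step 1: δ = (-5.60 + 1000)·(-18.8/1000 + 1) − 1000 = -24.29 per mil
step 2: δ = (-24.29 + 1000)·(4.8/1000 + 1) − 1000 = -19.61 per mil
step 3: δ = (-19.61 + 1000)·(-21.7/1000 + 1) − 1000 = -40.89 per mil
step 4: δ = (-40.89 + 1000)·(7.7/1000 + 1) − 1000 = -33.50 per mil

-33.5 per mil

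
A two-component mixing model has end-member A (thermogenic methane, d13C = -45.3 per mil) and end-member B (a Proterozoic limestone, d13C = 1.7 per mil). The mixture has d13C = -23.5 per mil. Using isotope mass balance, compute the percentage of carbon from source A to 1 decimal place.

δ_mix = f_A·δ_A + (1 − f_A)·δ_B  ⇒  f_A = (δ_mix − δ_B)/(δ_A − δ_B)
f_A = (-23.5 − (1.7)) / (-45.3 − (1.7))
f_A = -25.2 / -47.0 = 0.5362

53.6%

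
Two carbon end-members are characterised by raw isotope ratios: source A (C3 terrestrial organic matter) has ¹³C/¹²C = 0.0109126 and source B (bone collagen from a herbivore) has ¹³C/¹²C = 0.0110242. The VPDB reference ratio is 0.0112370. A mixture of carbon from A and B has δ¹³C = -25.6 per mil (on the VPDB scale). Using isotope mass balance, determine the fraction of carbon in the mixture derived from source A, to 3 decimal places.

0.671

δ_A = (0.0109126/0.0112370 − 1)×1000 = (0.971131 − 1)×1000 = -28.869 per mil
δ_B = (0.0110242/0.0112370 − 1)×1000 = (0.981063 − 1)×1000 = -18.937 per mil
f_A = (δ_mix − δ_B)/(δ_A − δ_B) = (-25.6 − (-18.937))/(-28.869 − (-18.937))
f_A = -6.663 / -9.931 = 0.6709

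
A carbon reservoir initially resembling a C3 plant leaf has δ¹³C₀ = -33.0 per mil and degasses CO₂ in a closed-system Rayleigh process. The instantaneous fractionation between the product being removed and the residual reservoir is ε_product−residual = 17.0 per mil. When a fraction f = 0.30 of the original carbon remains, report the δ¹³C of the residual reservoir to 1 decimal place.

-52.6 per mil

Rayleigh residual: δ_res = (δ₀ + 1000)·f^(α−1) − 1000
α = ε/1000 + 1 = 1.01700, so α − 1 = 0.01700
f^(α−1) = 0.30^(0.01700) = 0.979741
δ_res = (-33.0 + 1000) × 0.979741 − 1000 = 947.409 − 1000 = -52.59 per mil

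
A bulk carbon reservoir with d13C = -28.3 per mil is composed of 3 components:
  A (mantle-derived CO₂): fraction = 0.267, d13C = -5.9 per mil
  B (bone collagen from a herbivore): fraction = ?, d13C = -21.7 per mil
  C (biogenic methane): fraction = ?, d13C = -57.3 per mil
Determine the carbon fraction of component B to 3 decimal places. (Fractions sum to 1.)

0.429

Let f_B and f_C be the unknown fractions; fractions sum to 1 so f_B + f_C = 0.733.
Mass balance: Σ fᵢ·δᵢ = δ_bulk ⇒ f_B·(-21.7) + f_C·(-57.3) = -28.3 − (-1.575) = -26.725
Substitute f_C = 0.733 − f_B:
f_B·(-21.7 − -57.3) = -26.725 − 0.733×(-57.3) = 15.276
f_B = 15.276 / 35.6 = 0.4291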